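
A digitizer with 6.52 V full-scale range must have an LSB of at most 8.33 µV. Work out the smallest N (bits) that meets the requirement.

20 bits

Number of steps required ≥ 6.52 V / 8.33 µV = 782713.09.
Need 2^N ≥ 782713.09; 2^19 = 524288, 2^20 = 1048576.
Minimum N = 20.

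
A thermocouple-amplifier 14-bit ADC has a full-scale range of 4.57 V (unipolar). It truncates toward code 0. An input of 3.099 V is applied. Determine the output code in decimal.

With 16384 levels over 4.57 V, one step is 278.93 µV.
(3.099 − 0) / 0.000278931 = 11110.288 LSBs.
Floor → code 11110.

code 11110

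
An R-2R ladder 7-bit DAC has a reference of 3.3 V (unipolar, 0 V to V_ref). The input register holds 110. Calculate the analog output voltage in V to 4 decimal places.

LSB = 3.3 V / 2^7 = 25.781 mV.
V_out = 0 + 110 × 0.0257812 V = 2.83594 V.

2.8359 V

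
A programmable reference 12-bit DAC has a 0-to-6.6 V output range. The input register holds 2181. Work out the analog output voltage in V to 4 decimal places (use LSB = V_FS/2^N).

3.5143 V

LSB = 6.6 V / 2^12 = 1.611 mV.
V_out = 0 + 2181 × 0.00161133 V = 3.51431 V.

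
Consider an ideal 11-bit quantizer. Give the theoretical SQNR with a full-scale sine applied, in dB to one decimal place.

68.0 dB

SNR ≈ 6.02·N + 1.76 dB = 6.02·11 + 1.76 = 67.98 dB.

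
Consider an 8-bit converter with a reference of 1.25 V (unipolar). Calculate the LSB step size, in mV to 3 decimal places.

4.883 mV

Full-scale span = 1.25 V.
LSB = 1.25 / 2^8 = 1.25 / 256 = 0.00488281 V = 4.883 mV.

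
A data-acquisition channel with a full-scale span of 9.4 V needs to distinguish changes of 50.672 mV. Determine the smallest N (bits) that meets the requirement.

8 bits

Number of steps required ≥ 9.4 V / 50.672 mV = 185.51.
Need 2^N ≥ 185.51; 2^7 = 128, 2^8 = 256.
Minimum N = 8.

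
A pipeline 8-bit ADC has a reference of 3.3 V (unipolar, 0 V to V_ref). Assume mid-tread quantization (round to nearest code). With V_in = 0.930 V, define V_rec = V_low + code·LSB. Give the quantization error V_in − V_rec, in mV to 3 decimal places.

LSB = 3.3/2^8 = 12.891 mV.
Scaled input = 72.1455 LSBs, so code = 72.
Reconstructed: 0.928125 V.
Error = 0.930 − 0.928125 = 0.001875 V = 1.875 mV.

1.875 mV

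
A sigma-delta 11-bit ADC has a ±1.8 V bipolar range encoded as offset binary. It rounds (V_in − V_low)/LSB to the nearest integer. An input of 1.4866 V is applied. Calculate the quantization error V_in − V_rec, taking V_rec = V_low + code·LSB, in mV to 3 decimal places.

One LSB is 3.6 V / 2048 = 1.758 mV.
(1.4866 − (−1.8))/0.00175781 = 1869.7102; round gives code 1870.
Code 1870 maps back to (−1.8) + 1870×0.00175781 V = 1.4871094 V.
V_in − V_rec = -0.000509375 V = -0.509 mV.

-0.509 mV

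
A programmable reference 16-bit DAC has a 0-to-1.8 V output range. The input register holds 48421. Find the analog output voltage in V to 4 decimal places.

1.3299 V

LSB = 1.8 V / 2^16 = 27.47 µV.
V_out = 0 + 48421 × 2.74658e-05 V = 1.32992 V.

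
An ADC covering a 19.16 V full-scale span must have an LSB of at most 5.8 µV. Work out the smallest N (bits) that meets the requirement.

Number of steps required ≥ 19.16 V / 5.8 µV = 3303448.28.
Need 2^N ≥ 3303448.28; 2^21 = 2097152, 2^22 = 4194304.
Minimum N = 22.

22 bits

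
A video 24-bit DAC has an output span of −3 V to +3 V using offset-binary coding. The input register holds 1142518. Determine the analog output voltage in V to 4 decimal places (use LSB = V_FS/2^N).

-2.5914 V

LSB = 6 V / 2^24 = 0.36 µV.
V_out = (−3) + 1142518 × 3.57628e-07 V = -2.5914 V.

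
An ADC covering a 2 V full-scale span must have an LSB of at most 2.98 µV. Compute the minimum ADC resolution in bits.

20 bits

Number of steps required ≥ 2 V / 2.98 µV = 671140.94.
Need 2^N ≥ 671140.94; 2^19 = 524288, 2^20 = 1048576.
Minimum N = 20.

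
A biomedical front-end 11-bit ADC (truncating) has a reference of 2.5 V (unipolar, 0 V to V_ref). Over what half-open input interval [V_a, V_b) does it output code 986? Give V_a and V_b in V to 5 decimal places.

LSB = 2.5/2^11 = 1.221 mV.
V_a = V_low + 986·LSB = 1.20361 V; V_b = V_low + 987·LSB = 1.20483 V.

[1.20361 V, 1.20483 V)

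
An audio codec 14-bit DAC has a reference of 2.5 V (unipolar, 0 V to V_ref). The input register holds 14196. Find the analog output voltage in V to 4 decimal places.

LSB = 2.5 V / 2^14 = 152.59 µV.
V_out = 0 + 14196 × 0.000152588 V = 2.16614 V.

2.1661 V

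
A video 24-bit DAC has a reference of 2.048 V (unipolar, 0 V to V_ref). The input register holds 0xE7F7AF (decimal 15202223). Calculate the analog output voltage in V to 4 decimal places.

1.8557 V

LSB = 2.048 V / 2^24 = 0.12 µV.
Code 0xE7F7AF = 15202223 decimal.
V_out = 0 + 15202223 × 1.2207e-07 V = 1.85574 V.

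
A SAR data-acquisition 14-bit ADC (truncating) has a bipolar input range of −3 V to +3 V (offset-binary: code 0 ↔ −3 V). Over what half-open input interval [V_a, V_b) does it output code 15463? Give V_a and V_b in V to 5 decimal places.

[2.66272 V, 2.66309 V)

LSB = 6/2^14 = 366.21 µV.
V_a = V_low + 15463·LSB = 2.66272 V; V_b = V_low + 15464·LSB = 2.66309 V.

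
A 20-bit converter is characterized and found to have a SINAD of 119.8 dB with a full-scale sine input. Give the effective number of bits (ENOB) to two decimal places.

19.61 bits

ENOB = (SINAD − 1.76) / 6.02 = (119.8 − 1.76)/6.02 = 19.608.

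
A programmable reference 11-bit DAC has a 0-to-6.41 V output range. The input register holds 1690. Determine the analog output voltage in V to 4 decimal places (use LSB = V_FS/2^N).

LSB = 6.41 V / 2^11 = 3.130 mV.
V_out = 0 + 1690 × 0.00312988 V = 5.2895 V.

5.2895 V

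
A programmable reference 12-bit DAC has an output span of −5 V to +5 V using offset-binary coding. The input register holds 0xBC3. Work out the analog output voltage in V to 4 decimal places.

2.3511 V

LSB = 10 V / 2^12 = 2.441 mV.
Code 0xBC3 = 3011 decimal.
V_out = (−5) + 3011 × 0.00244141 V = 2.35107 V.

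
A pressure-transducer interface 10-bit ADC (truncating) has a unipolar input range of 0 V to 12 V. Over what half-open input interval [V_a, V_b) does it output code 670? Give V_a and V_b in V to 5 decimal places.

LSB = 12/2^10 = 11.719 mV.
V_a = V_low + 670·LSB = 7.85156 V; V_b = V_low + 671·LSB = 7.86328 V.

[7.85156 V, 7.86328 V)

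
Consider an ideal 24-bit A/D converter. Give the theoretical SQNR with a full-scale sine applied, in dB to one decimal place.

SNR ≈ 6.02·N + 1.76 dB = 6.02·24 + 1.76 = 146.24 dB.

146.2 dB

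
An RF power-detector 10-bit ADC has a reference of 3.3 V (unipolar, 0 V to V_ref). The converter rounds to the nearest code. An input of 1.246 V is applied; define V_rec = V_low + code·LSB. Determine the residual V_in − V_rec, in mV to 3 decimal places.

-1.168 mV

Step size: 3.3 V ÷ 2^10 = 3.223 mV.
(V_in − V_low)/LSB = (1.246 − 0)/0.00322266 = 386.6376 → code 387 (round).
Code 387 maps back to 0 + 387×0.00322266 V = 1.247168 V.
Error = 1.246 − 1.247168 = -0.00116797 V = -1.168 mV.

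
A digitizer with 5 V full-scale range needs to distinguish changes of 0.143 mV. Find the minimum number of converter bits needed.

16 bits

Number of steps required ≥ 5 V / 0.143 mV = 34965.03.
Need 2^N ≥ 34965.03; 2^15 = 32768, 2^16 = 65536.
Minimum N = 16.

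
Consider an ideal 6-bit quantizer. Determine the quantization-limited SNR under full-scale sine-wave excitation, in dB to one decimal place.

SNR ≈ 6.02·N + 1.76 dB = 6.02·6 + 1.76 = 37.88 dB.

37.9 dB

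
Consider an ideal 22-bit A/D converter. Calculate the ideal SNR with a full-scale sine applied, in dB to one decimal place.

134.2 dB

SNR ≈ 6.02·N + 1.76 dB = 6.02·22 + 1.76 = 134.20 dB.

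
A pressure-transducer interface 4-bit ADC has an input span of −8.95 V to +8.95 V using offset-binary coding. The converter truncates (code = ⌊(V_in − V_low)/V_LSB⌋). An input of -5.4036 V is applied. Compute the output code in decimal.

With 16 levels over 17.9 V, one step is 1.1187 V.
(V_in − V_low)/LSB = (-5.4036 − (−8.95)) / 1.11875 = 3.170.
Floor → code 3.

code 3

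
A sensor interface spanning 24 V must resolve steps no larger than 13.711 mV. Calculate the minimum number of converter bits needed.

11 bits

Number of steps required ≥ 24 V / 13.711 mV = 1750.42.
Need 2^N ≥ 1750.42; 2^10 = 1024, 2^11 = 2048.
Minimum N = 11.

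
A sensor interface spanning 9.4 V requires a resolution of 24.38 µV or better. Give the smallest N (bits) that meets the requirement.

19 bits

Number of steps required ≥ 9.4 V / 24.38 µV = 385561.94.
Need 2^N ≥ 385561.94; 2^18 = 262144, 2^19 = 524288.
Minimum N = 19.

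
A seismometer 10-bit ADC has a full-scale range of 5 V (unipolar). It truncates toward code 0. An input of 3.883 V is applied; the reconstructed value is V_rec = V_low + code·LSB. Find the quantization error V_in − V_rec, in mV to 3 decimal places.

Step size: 5 V ÷ 2^10 = 4.883 mV.
Scaled input = 795.2384 LSBs, so code = 795.
Reconstructed: 3.8818359 V.
Difference: 0.00116406 V → 1.164 mV.

1.164 mV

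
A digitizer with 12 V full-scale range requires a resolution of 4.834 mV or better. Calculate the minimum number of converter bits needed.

Number of steps required ≥ 12 V / 4.834 mV = 2482.42.
Need 2^N ≥ 2482.42; 2^11 = 2048, 2^12 = 4096.
Minimum N = 12.

12 bits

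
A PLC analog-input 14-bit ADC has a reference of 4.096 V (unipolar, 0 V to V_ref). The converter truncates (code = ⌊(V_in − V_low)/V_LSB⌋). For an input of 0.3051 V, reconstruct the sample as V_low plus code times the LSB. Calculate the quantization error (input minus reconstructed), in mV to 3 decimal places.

0.100 mV

LSB = 4.096/2^14 = 250.00 µV.
Scaled input = 1220.4000 LSBs, so code = 1220.
Reconstructed: 0.305 V.
V_in − V_rec = 0.0001 V = 0.100 mV.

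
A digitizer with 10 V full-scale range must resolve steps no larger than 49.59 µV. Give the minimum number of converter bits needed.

Number of steps required ≥ 10 V / 49.59 µV = 201653.56.
Need 2^N ≥ 201653.56; 2^17 = 131072, 2^18 = 262144.
Minimum N = 18.

18 bits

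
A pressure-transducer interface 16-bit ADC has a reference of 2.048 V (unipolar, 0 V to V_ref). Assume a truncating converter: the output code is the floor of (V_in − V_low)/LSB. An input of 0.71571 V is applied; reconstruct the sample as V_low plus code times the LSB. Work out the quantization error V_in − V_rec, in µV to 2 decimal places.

One LSB is 2.048 V / 65536 = 31.25 µV.
Scaled input = 22902.7200 LSBs, so code = 22902.
Code 22902 maps back to 0 + 22902×3.125e-05 V = 0.7156875 V.
Difference: 2.25e-05 V → 22.50 µV.

22.50 µV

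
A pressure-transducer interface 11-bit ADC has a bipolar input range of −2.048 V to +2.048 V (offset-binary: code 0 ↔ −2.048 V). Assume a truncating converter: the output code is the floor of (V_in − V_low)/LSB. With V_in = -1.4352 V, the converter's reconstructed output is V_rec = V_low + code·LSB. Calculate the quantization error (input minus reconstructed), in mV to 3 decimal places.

One LSB is 4.096 V / 2048 = 2.000 mV.
(V_in − V_low)/LSB = (-1.4352 − (−2.048))/0.002 = 306.4000 → code 306 (floor).
Reconstructed: -1.436 V.
Error = -1.4352 − (−1.436) = 0.0008 V = 0.800 mV.

0.800 mV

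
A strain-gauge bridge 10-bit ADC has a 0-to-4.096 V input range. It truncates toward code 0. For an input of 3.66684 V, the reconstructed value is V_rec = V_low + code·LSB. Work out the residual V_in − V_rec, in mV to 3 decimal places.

One LSB is 4.096 V / 1024 = 4.000 mV.
(3.66684 − 0)/0.004 = 916.7100; ⌊·⌋ gives code 916.
V_rec = 0 + 916·0.004 = 3.664 V.
V_in − V_rec = 0.00284 V = 2.840 mV.

2.840 mV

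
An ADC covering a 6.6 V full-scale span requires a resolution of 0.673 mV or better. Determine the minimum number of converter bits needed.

Number of steps required ≥ 6.6 V / 0.673 mV = 9806.84.
Need 2^N ≥ 9806.84; 2^13 = 8192, 2^14 = 16384.
Minimum N = 14.

14 bits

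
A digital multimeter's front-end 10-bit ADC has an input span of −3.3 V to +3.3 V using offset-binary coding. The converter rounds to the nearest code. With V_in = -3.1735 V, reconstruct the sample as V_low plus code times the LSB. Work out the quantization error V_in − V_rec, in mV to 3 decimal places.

-2.406 mV

Step size: 6.6 V ÷ 2^10 = 6.445 mV.
Scaled input = 19.6267 LSBs, so code = 20.
V_rec = (−3.3) + 20·0.00644531 = -3.1710937 V.
V_in − V_rec = -0.00240625 V = -2.406 mV.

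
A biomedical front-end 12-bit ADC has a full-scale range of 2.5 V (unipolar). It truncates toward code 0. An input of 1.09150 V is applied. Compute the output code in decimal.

code 1788

Full-scale span = 2.5 V; LSB = 2.5/2^12 = 0.610 mV.
Input sits at 1788.314 steps above V_low.
⌊·⌋(1788.314) = 1788.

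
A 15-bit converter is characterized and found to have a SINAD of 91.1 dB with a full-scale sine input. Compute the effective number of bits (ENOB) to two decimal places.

14.84 bits

ENOB = (SINAD − 1.76) / 6.02 = (91.1 − 1.76)/6.02 = 14.841.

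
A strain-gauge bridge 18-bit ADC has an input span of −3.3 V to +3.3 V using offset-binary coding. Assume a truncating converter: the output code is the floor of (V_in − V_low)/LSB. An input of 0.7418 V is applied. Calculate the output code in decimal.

LSB = 6.6 V / 262144 = 25.18 µV.
Input sits at 160535.397 steps above V_low.
⌊·⌋(160535.397) = 160535.

code 160535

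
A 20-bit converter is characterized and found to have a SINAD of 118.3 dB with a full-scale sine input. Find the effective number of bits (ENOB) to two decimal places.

ENOB = (SINAD − 1.76) / 6.02 = (118.3 − 1.76)/6.02 = 19.359.

19.36 bits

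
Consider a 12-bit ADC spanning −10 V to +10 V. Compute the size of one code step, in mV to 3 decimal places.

4.883 mV

Full-scale span = 20 V.
LSB = 20 / 2^12 = 20 / 4096 = 0.00488281 V = 4.883 mV.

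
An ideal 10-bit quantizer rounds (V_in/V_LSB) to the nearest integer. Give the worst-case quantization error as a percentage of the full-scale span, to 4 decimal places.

0.0488 %

Rounding → worst-case error = ½ LSB = V_FS/2^11, so 100/2048 = 0.0488281 % of full scale.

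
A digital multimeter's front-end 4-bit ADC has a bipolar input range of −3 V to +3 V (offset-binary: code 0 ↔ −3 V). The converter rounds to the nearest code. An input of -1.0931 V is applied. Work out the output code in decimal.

Full-scale span = 6 V; LSB = 6/2^4 = 375.000 mV.
Input sits at 5.085 steps above V_low.
round(5.085) = 5.

code 5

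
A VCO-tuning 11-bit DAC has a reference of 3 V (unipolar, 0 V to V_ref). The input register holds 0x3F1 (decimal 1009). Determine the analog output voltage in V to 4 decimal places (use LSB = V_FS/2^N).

LSB = 3 V / 2^11 = 1.465 mV.
Code 0x3F1 = 1009 decimal.
V_out = 0 + 1009 × 0.00146484 V = 1.47803 V.

1.4780 V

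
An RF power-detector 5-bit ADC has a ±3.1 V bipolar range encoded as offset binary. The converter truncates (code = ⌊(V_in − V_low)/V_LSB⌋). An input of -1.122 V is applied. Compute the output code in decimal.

With 32 levels over 6.2 V, one step is 193.750 mV.
(-1.122 − (−3.1)) / 0.19375 = 10.209 LSBs.
So the output code is 10.

code 10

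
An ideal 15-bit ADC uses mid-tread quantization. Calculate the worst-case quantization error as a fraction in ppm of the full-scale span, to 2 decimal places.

Rounding → worst-case error = ½ LSB = V_FS/2^16, so 1e+06/65536 = 15.2588 ppm of full scale.

15.26 ppm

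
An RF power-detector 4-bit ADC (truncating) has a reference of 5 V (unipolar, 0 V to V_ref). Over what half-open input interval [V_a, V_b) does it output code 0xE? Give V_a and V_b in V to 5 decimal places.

LSB = 5/2^4 = 312.500 mV.
Code 0xE = 14 decimal.
V_a = V_low + 14·LSB = 4.375 V; V_b = V_low + 15·LSB = 4.6875 V.

[4.37500 V, 4.68750 V)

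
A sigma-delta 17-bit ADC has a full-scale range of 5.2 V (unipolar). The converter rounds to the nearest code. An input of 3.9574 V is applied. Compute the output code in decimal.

code 99751

Full-scale span = 5.2 V; LSB = 5.2/2^17 = 39.67 µV.
(3.9574 − 0) / 3.96729e-05 = 99750.833 LSBs.
Round → code 99751.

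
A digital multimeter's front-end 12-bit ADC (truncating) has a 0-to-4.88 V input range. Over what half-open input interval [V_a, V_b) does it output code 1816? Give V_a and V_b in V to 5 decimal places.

[2.16359 V, 2.16479 V)

LSB = 4.88/2^12 = 1.191 mV.
V_a = V_low + 1816·LSB = 2.16359 V; V_b = V_low + 1817·LSB = 2.16479 V.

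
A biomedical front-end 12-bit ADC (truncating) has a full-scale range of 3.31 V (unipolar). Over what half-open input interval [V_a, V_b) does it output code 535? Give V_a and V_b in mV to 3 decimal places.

[432.336 mV, 433.145 mV)

LSB = 3.31/2^12 = 0.808 mV.
V_a = V_low + 535·LSB = 0.432336 V; V_b = V_low + 536·LSB = 0.433145 V.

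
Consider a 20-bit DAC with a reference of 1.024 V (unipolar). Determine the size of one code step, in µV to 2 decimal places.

Full-scale span = 1.024 V.
LSB = 1.024 / 2^20 = 1.024 / 1048576 = 9.76563e-07 V = 0.98 µV.

0.98 µV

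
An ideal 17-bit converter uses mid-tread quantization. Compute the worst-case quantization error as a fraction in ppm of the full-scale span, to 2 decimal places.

Rounding → worst-case error = ½ LSB = V_FS/2^18, so 1e+06/262144 = 3.8147 ppm of full scale.

3.81 ppm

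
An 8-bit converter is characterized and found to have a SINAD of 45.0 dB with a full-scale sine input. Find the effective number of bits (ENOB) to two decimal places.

ENOB = (SINAD − 1.76) / 6.02 = (45.0 − 1.76)/6.02 = 7.183.

7.18 bits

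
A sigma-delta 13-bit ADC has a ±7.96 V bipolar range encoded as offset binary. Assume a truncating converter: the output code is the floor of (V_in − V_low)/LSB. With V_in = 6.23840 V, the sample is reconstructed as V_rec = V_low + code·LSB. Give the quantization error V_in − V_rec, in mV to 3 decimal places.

Step size: 15.92 V ÷ 2^13 = 1.943 mV.
(V_in − V_low)/LSB = (6.23840 − (−7.96))/0.00194336 = 7306.1114 → code 7306 (floor).
V_rec = (−7.96) + 7306·0.00194336 = 6.2381836 V.
Difference: 0.000216406 V → 0.216 mV.

0.216 mV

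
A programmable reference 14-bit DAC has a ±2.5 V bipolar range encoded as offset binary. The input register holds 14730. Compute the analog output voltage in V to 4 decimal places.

LSB = 5 V / 2^14 = 305.18 µV.
V_out = (−2.5) + 14730 × 0.000305176 V = 1.99524 V.

1.9952 V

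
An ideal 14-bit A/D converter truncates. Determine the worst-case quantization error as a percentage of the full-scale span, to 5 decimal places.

Truncating → worst-case error = 1 LSB = V_FS/2^14, so 100/16384 = 0.00610352 % of full scale.

0.00610 %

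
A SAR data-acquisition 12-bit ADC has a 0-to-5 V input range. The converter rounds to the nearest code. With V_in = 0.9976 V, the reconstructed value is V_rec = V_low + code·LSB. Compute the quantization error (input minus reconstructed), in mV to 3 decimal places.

LSB = 5/2^12 = 1.221 mV.
(V_in − V_low)/LSB = (0.9976 − 0)/0.0012207 = 817.2339 → code 817 (round).
Code 817 maps back to 0 + 817×0.0012207 V = 0.99731445 V.
Error = 0.9976 − 0.99731445 = 0.000285547 V = 0.286 mV.

0.286 mV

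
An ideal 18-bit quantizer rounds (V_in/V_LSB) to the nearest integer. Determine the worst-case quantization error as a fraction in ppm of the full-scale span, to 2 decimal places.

Rounding → worst-case error = ½ LSB = V_FS/2^19, so 1e+06/524288 = 1.90735 ppm of full scale.

1.91 ppm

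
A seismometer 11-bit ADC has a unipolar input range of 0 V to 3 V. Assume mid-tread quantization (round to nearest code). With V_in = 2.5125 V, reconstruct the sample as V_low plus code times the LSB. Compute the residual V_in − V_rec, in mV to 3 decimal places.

One LSB is 3 V / 2048 = 1.465 mV.
Scaled input = 1715.2000 LSBs, so code = 1715.
V_rec = 0 + 1715·0.00146484 = 2.512207 V.
Error = 2.5125 − 2.512207 = 0.000292969 V = 0.293 mV.

0.293 mV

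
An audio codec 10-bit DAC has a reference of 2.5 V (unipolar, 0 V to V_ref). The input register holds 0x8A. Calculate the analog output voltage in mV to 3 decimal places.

LSB = 2.5 V / 2^10 = 2.441 mV.
Code 0x8A = 138 decimal.
V_out = 0 + 138 × 0.00244141 V = 0.336914 V.
= 336.914 mV.

336.914 mV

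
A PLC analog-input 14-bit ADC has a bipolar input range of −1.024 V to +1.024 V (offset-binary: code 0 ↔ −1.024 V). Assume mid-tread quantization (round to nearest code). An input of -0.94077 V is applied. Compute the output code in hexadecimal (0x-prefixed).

code 0x29A (decimal 666)

LSB = 2.048 V / 16384 = 125.00 µV.
Input sits at 665.840 steps above V_low.
round(665.840) = 666.
In hexadecimal (0x-prefixed): 0x29A.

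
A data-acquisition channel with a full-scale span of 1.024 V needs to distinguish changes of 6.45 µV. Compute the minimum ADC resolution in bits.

18 bits

Number of steps required ≥ 1.024 V / 6.45 µV = 158759.69.
Need 2^N ≥ 158759.69; 2^17 = 131072, 2^18 = 262144.
Minimum N = 18.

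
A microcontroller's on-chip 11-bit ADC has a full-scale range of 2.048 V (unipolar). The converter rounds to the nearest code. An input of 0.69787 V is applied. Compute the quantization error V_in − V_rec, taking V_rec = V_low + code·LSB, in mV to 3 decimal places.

-0.130 mV

LSB = 2.048/2^11 = 1.000 mV.
(V_in − V_low)/LSB = (0.69787 − 0)/0.001 = 697.8700 → code 698 (round).
Code 698 maps back to 0 + 698×0.001 V = 0.698 V.
V_in − V_rec = -0.00013 V = -0.130 mV.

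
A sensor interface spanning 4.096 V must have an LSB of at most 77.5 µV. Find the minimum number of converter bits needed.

16 bits

Number of steps required ≥ 4.096 V / 77.5 µV = 52851.61.
Need 2^N ≥ 52851.61; 2^15 = 32768, 2^16 = 65536.
Minimum N = 16.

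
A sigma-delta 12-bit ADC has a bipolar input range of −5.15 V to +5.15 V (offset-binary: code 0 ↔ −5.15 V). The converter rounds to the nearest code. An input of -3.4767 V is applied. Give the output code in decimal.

code 665

Full-scale span = 10.3 V; LSB = 10.3/2^12 = 2.515 mV.
(V_in − V_low)/LSB = (-3.4767 − (−5.15)) / 0.00251465 = 665.421.
Round → code 665.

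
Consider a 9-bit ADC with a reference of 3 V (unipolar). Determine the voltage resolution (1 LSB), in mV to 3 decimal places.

Full-scale span = 3 V.
LSB = 3 / 2^9 = 3 / 512 = 0.00585938 V = 5.859 mV.

5.859 mV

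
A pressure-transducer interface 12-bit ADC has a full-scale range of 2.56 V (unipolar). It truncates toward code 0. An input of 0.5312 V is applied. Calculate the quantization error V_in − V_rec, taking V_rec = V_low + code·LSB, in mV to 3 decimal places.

0.575 mV

Step size: 2.56 V ÷ 2^12 = 0.625 mV.
(V_in − V_low)/LSB = (0.5312 − 0)/0.000625 = 849.9200 → code 849 (floor).
Code 849 maps back to 0 + 849×0.000625 V = 0.530625 V.
V_in − V_rec = 0.000575 V = 0.575 mV.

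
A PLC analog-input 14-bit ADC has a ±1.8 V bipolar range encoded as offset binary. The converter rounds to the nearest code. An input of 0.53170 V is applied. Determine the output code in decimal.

code 10612

LSB = 3.6 V / 16384 = 219.73 µV.
(0.53170 − (−1.8)) / 0.000219727 = 10611.826 LSBs.
round(10611.826) = 10612.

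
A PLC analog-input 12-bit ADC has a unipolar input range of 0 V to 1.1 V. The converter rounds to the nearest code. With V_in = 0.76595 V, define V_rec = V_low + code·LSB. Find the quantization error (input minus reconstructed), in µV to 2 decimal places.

LSB = 1.1/2^12 = 268.55 µV.
(V_in − V_low)/LSB = (0.76595 − 0)/0.000268555 = 2852.1193 → code 2852 (round).
Code 2852 maps back to 0 + 2852×0.000268555 V = 0.76591797 V.
Error = 0.76595 − 0.76591797 = 3.20313e-05 V = 32.03 µV.

32.03 µV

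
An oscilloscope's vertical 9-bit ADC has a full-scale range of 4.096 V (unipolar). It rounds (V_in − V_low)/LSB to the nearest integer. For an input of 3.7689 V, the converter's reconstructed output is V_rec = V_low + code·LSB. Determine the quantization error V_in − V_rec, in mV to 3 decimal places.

0.900 mV

LSB = 4.096/2^9 = 8.000 mV.
(V_in − V_low)/LSB = (3.7689 − 0)/0.008 = 471.1125 → code 471 (round).
Code 471 maps back to 0 + 471×0.008 V = 3.768 V.
V_in − V_rec = 0.0009 V = 0.900 mV.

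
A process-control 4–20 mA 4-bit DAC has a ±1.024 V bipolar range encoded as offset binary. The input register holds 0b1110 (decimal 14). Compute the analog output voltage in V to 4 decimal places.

LSB = 2.048 V / 2^4 = 128.000 mV.
Code 0b1110 = 14 decimal.
V_out = (−1.024) + 14 × 0.128 V = 0.768 V.

0.7680 V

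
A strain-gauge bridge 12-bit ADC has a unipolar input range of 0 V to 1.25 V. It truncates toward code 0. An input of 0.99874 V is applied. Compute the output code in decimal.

code 3272

With 4096 levels over 1.25 V, one step is 305.18 µV.
(0.99874 − 0) / 0.000305176 = 3272.671 LSBs.
⌊·⌋(3272.671) = 3272.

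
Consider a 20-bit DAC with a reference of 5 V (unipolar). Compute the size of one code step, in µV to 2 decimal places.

Full-scale span = 5 V.
LSB = 5 / 2^20 = 5 / 1048576 = 4.76837e-06 V = 4.77 µV.

4.77 µV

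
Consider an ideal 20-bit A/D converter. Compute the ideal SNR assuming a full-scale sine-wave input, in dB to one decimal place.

122.2 dB

SNR ≈ 6.02·N + 1.76 dB = 6.02·20 + 1.76 = 122.16 dB.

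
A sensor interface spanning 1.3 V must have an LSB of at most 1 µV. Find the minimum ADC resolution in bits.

21 bits

Number of steps required ≥ 1.3 V / 1 µV = 1300000.00.
Need 2^N ≥ 1300000.00; 2^20 = 1048576, 2^21 = 2097152.
Minimum N = 21.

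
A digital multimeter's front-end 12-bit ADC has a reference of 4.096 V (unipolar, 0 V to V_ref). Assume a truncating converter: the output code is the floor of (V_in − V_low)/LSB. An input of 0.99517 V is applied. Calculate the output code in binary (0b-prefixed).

code 0b1111100011 (decimal 995)

LSB = 4.096 V / 4096 = 1.000 mV.
Input sits at 995.170 steps above V_low.
⌊·⌋(995.170) = 995.
In binary (0b-prefixed): 0b1111100011.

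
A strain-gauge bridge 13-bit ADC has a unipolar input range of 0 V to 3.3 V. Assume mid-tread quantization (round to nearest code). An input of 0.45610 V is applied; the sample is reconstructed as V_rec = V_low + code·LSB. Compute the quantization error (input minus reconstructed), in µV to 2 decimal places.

94.14 µV

LSB = 3.3/2^13 = 402.83 µV.
Scaled input = 1132.2337 LSBs, so code = 1132.
Reconstructed: 0.45600586 V.
V_in − V_rec = 9.41406e-05 V = 94.14 µV.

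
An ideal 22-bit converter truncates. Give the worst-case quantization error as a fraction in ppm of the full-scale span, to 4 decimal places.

0.2384 ppm

Truncating → worst-case error = 1 LSB = V_FS/2^22, so 1e+06/4194304 = 0.238419 ppm of full scale.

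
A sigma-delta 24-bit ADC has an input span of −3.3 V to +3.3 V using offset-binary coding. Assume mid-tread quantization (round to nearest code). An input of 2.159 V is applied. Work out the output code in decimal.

LSB = 6.6 V / 16777216 = 0.39 µV.
(2.159 − (−3.3)) / 3.93391e-07 = 13876791.234 LSBs.
round(13876791.234) = 13876791.

code 13876791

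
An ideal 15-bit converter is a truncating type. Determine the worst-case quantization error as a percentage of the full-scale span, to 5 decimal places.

Truncating → worst-case error = 1 LSB = V_FS/2^15, so 100/32768 = 0.00305176 % of full scale.

0.00305 %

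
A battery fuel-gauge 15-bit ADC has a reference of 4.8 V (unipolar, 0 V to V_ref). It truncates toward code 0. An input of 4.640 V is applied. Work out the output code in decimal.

code 31675

Full-scale span = 4.8 V; LSB = 4.8/2^15 = 146.48 µV.
(4.640 − 0) / 0.000146484 = 31675.733 LSBs.
So the output code is 31675.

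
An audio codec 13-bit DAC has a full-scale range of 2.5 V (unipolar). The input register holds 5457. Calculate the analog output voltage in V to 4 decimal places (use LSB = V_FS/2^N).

LSB = 2.5 V / 2^13 = 305.18 µV.
V_out = 0 + 5457 × 0.000305176 V = 1.66534 V.

1.6653 V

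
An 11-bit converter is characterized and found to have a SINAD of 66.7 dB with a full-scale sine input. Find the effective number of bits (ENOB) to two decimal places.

ENOB = (SINAD − 1.76) / 6.02 = (66.7 − 1.76)/6.02 = 10.787.

10.79 bits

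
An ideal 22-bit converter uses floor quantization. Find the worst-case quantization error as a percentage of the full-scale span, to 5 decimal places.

0.00002 %

Truncating → worst-case error = 1 LSB = V_FS/2^22, so 100/4194304 = 2.38419e-05 % of full scale.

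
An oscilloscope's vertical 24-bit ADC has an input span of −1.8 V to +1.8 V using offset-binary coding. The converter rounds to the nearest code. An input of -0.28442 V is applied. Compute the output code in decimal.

Full-scale span = 3.6 V; LSB = 3.6/2^24 = 0.21 µV.
Input sits at 7063114.729 steps above V_low.
round(7063114.729) = 7063115.

code 7063115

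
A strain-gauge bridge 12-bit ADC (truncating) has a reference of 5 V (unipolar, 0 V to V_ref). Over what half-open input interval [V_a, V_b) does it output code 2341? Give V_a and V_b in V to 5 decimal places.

LSB = 5/2^12 = 1.221 mV.
V_a = V_low + 2341·LSB = 2.85767 V; V_b = V_low + 2342·LSB = 2.85889 V.

[2.85767 V, 2.85889 V)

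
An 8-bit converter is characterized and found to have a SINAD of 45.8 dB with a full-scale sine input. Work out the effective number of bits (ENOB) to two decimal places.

ENOB = (SINAD − 1.76) / 6.02 = (45.8 − 1.76)/6.02 = 7.316.

7.32 bits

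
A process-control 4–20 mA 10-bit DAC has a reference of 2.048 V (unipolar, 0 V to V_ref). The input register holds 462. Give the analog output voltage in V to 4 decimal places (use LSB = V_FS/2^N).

0.9240 V

LSB = 2.048 V / 2^10 = 2.000 mV.
V_out = 0 + 462 × 0.002 V = 0.924 V.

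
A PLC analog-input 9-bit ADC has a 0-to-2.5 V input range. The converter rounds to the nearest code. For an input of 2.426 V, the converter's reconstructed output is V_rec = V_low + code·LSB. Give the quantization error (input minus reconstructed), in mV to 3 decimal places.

LSB = 2.5/2^9 = 4.883 mV.
(V_in − V_low)/LSB = (2.426 − 0)/0.00488281 = 496.8448 → code 497 (round).
V_rec = 0 + 497·0.00488281 = 2.4267578 V.
V_in − V_rec = -0.000757813 V = -0.758 mV.

-0.758 mV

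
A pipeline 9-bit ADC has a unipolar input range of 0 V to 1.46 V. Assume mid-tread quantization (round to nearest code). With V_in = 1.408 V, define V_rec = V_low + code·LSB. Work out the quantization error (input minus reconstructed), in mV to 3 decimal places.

Step size: 1.46 V ÷ 2^9 = 2.852 mV.
(V_in − V_low)/LSB = (1.408 − 0)/0.00285156 = 493.7644 → code 494 (round).
V_rec = 0 + 494·0.00285156 = 1.4086719 V.
V_in − V_rec = -0.000671875 V = -0.672 mV.

-0.672 mV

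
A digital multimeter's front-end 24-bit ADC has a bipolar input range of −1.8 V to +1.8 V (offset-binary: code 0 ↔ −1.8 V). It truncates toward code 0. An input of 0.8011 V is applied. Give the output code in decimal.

LSB = 3.6 V / 16777216 = 0.21 µV.
(V_in − V_low)/LSB = (0.8011 − (−1.8)) / 2.14577e-07 = 12122004.594.
Floor → code 12122004.

code 12122004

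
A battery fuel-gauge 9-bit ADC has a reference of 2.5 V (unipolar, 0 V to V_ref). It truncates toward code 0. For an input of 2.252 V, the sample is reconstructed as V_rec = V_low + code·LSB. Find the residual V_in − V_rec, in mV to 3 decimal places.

One LSB is 2.5 V / 512 = 4.883 mV.
(2.252 − 0)/0.00488281 = 461.2096; ⌊·⌋ gives code 461.
V_rec = 0 + 461·0.00488281 = 2.2509766 V.
Difference: 0.00102344 V → 1.023 mV.

1.023 mV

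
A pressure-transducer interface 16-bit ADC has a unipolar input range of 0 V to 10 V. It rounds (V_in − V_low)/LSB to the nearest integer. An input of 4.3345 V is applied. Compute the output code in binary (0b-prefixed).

Full-scale span = 10 V; LSB = 10/2^16 = 152.59 µV.
(V_in − V_low)/LSB = (4.3345 − 0) / 0.000152588 = 28406.579.
So the output code is 28407.
In binary (0b-prefixed): 0b110111011110111.

code 0b110111011110111 (decimal 28407)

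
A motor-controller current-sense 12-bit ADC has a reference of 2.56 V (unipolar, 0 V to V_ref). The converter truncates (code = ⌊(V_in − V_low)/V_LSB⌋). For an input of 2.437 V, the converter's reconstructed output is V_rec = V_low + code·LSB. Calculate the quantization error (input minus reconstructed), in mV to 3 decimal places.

0.125 mV

Step size: 2.56 V ÷ 2^12 = 0.625 mV.
Scaled input = 3899.2000 LSBs, so code = 3899.
Code 3899 maps back to 0 + 3899×0.000625 V = 2.436875 V.
Error = 2.437 − 2.436875 = 0.000125 V = 0.125 mV.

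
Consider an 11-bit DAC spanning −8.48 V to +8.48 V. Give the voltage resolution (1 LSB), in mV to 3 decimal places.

8.281 mV

Full-scale span = 16.96 V.
LSB = 16.96 / 2^11 = 16.96 / 2048 = 0.00828125 V = 8.281 mV.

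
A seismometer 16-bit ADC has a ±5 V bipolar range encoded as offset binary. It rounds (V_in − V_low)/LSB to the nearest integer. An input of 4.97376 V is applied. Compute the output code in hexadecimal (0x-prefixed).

LSB = 10 V / 65536 = 152.59 µV.
(V_in − V_low)/LSB = (4.97376 − (−5)) / 0.000152588 = 65364.034.
Round → code 65364.
In hexadecimal (0x-prefixed): 0xFF54.

code 0xFF54 (decimal 65364)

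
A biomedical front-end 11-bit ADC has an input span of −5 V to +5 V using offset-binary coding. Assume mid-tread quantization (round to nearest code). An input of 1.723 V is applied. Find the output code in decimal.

LSB = 10 V / 2048 = 4.883 mV.
(V_in − V_low)/LSB = (1.723 − (−5)) / 0.00488281 = 1376.870.
Round → code 1377.

code 1377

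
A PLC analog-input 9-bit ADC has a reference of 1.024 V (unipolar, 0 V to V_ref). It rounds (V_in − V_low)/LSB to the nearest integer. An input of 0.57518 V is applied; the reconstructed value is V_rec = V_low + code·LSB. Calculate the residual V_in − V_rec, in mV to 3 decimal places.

-0.820 mV

One LSB is 1.024 V / 512 = 2.000 mV.
Scaled input = 287.5900 LSBs, so code = 288.
Reconstructed: 0.576 V.
Error = 0.57518 − 0.576 = -0.00082 V = -0.820 mV.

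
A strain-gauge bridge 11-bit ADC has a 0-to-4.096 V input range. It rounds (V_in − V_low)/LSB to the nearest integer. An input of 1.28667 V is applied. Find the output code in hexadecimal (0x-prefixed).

code 0x283 (decimal 643)

With 2048 levels over 4.096 V, one step is 2.000 mV.
(1.28667 − 0) / 0.002 = 643.335 LSBs.
So the output code is 643.
In hexadecimal (0x-prefixed): 0x283.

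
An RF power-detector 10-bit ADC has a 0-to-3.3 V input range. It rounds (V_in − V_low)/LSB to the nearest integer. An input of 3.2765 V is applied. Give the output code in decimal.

code 1017

LSB = 3.3 V / 1024 = 3.223 mV.
Input sits at 1016.708 steps above V_low.
Round → code 1017.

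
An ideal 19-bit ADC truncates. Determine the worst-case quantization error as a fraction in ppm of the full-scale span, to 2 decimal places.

1.91 ppm

Truncating → worst-case error = 1 LSB = V_FS/2^19, so 1e+06/524288 = 1.90735 ppm of full scale.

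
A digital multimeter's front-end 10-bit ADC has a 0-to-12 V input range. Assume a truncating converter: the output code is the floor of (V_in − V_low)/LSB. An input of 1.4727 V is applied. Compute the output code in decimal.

code 125

LSB = 12 V / 1024 = 11.719 mV.
(1.4727 − 0) / 0.0117188 = 125.670 LSBs.
So the output code is 125.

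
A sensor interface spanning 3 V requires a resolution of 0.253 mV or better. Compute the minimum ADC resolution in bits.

Number of steps required ≥ 3 V / 0.253 mV = 11857.71.
Need 2^N ≥ 11857.71; 2^13 = 8192, 2^14 = 16384.
Minimum N = 14.

14 bits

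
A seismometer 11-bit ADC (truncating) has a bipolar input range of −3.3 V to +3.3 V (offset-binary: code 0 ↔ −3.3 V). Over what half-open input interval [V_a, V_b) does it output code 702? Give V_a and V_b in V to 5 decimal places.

[-1.03770 V, -1.03447 V)

LSB = 6.6/2^11 = 3.223 mV.
V_a = V_low + 702·LSB = -1.0377 V; V_b = V_low + 703·LSB = -1.03447 V.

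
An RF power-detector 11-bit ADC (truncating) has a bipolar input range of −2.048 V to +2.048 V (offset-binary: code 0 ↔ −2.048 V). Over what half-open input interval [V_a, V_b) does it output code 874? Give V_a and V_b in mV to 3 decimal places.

[-300.000 mV, -298.000 mV)

LSB = 4.096/2^11 = 2.000 mV.
V_a = V_low + 874·LSB = -0.3 V; V_b = V_low + 875·LSB = -0.298 V.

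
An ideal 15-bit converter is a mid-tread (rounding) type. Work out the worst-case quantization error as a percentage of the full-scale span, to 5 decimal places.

0.00153 %

Rounding → worst-case error = ½ LSB = V_FS/2^16, so 100/65536 = 0.00152588 % of full scale.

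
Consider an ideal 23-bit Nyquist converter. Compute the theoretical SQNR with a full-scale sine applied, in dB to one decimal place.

140.2 dB

SNR ≈ 6.02·N + 1.76 dB = 6.02·23 + 1.76 = 140.22 dB.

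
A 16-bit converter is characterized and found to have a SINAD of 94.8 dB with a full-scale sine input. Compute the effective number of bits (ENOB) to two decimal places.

ENOB = (SINAD − 1.76) / 6.02 = (94.8 − 1.76)/6.02 = 15.455.

15.46 bits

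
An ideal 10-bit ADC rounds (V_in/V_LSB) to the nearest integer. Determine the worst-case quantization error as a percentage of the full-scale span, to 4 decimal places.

0.0488 %

Rounding → worst-case error = ½ LSB = V_FS/2^11, so 100/2048 = 0.0488281 % of full scale.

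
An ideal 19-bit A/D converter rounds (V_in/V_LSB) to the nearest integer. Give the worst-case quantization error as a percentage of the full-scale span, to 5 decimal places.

0.00010 %

Rounding → worst-case error = ½ LSB = V_FS/2^20, so 100/1048576 = 9.53674e-05 % of full scale.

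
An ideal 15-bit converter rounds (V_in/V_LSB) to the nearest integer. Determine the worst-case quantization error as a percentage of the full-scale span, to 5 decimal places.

Rounding → worst-case error = ½ LSB = V_FS/2^16, so 100/65536 = 0.00152588 % of full scale.

0.00153 %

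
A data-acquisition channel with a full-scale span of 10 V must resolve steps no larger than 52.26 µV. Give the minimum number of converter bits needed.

18 bits

Number of steps required ≥ 10 V / 52.26 µV = 191350.94.
Need 2^N ≥ 191350.94; 2^17 = 131072, 2^18 = 262144.
Minimum N = 18.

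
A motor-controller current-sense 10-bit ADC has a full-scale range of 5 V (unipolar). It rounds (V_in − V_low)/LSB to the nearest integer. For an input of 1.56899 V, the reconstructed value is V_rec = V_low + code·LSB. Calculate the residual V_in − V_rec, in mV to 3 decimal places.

1.607 mV

Step size: 5 V ÷ 2^10 = 4.883 mV.
(V_in − V_low)/LSB = (1.56899 − 0)/0.00488281 = 321.3292 → code 321 (round).
Code 321 maps back to 0 + 321×0.00488281 V = 1.5673828 V.
Difference: 0.00160719 V → 1.607 mV.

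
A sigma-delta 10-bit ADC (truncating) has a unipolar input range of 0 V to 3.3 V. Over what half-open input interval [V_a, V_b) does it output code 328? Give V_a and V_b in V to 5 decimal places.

LSB = 3.3/2^10 = 3.223 mV.
V_a = V_low + 328·LSB = 1.05703 V; V_b = V_low + 329·LSB = 1.06025 V.

[1.05703 V, 1.06025 V)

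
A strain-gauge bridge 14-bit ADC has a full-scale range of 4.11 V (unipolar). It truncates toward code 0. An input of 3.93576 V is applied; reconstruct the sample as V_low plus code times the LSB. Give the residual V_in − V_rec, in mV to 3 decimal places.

Step size: 4.11 V ÷ 2^14 = 250.85 µV.
(V_in − V_low)/LSB = (3.93576 − 0)/0.000250854 = 15689.4141 → code 15689 (floor).
Code 15689 maps back to 0 + 15689×0.000250854 V = 3.9356561 V.
Difference: 0.000103872 V → 0.104 mV.

0.104 mV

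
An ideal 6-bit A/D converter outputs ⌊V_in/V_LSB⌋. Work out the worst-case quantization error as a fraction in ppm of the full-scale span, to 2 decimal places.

Truncating → worst-case error = 1 LSB = V_FS/2^6, so 1e+06/64 = 15625 ppm of full scale.

15625.00 ppm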